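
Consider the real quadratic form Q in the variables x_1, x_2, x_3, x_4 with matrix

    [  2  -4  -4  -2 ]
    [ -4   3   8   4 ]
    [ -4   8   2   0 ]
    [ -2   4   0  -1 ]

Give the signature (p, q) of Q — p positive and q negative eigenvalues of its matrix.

(1, 3)

An LDLᵀ factorisation of A has diagonal entries 2, -5, -6, -1/3.
Counting signs: 1 positive, 3 negative.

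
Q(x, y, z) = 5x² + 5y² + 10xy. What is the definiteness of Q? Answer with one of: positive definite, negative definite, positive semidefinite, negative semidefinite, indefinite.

The symmetric matrix is A = [[5, 5, 0], [5, 5, 0], [0, 0, 0]].
Applying the same elementary operations to the rows and columns of A produces a congruent diagonal matrix with entries 5, 0, 0.
So there are 1 positive, 2 zero pivots.
Hence Q is positive semidefinite.

positive semidefinite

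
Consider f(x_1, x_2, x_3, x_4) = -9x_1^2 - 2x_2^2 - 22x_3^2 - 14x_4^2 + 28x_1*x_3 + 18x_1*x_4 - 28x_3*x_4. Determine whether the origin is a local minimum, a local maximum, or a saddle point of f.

The Hessian at the origin is H = [[-18, 0, 28, 18], [0, -4, 0, 0], [28, 0, -44, -28], [18, 0, -28, -28]].
Applying the same elementary operations to the rows and columns of H produces a congruent diagonal matrix with entries -18, -4, -4/9, -10.
Counting signs: 4 negative.
H is negative definite, so the origin is a strict local maximum.

local maximum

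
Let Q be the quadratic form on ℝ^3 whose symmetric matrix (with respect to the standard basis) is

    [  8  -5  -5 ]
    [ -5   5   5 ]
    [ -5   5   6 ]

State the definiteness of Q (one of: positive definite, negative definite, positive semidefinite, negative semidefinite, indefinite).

Leading principal minors: Δ_1 = 8, Δ_2 = 15, Δ_3 = 15.
All leading principal minors are positive, so by Sylvester's criterion Q is positive definite.

positive definite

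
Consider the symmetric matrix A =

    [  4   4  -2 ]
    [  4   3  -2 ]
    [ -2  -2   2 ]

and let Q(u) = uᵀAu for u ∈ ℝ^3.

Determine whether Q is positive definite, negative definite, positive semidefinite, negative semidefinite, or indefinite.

indefinite

Symmetric row and column elimination reduces A to a congruent diagonal form with pivots 4, -1, 1.
So there are 2 positive, 1 negative pivots.
Hence Q is indefinite.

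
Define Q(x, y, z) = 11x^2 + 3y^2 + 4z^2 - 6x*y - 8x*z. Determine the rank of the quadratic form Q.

3

Write A = [[11, -3, -4], [-3, 3, 0], [-4, 0, 4]].
Row-reducing A symmetrically gives the diagonal entries 11, 24/11, 2.
Counting signs: 3 positive.
The rank is the number of nonzero pivots: 3.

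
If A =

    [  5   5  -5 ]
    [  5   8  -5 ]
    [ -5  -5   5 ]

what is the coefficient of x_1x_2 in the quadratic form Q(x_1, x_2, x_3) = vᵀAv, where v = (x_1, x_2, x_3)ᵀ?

10

The coefficient of x_1x_2 is A[1,2] + A[2,1] = 2·5 = 10.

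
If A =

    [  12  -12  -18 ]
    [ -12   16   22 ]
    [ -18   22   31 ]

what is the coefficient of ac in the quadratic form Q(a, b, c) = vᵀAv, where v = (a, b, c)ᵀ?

The coefficient of ac is A[1,3] + A[3,1] = 2·(-18) = -36.

-36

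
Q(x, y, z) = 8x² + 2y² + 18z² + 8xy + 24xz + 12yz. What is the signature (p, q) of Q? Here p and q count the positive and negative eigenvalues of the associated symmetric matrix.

Write A = [[8, 4, 12], [4, 2, 6], [12, 6, 18]].
Applying the same elementary operations to the rows and columns of A produces a congruent diagonal matrix with entries 8, 0, 0.
Counting signs: 1 positive, 2 zero.

(1, 0)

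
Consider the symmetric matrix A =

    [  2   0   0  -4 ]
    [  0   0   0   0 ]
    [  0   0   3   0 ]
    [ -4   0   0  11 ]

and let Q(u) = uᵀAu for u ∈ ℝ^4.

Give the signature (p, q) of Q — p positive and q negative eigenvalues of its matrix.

(3, 0)

Applying the same elementary operations to the rows and columns of A produces a congruent diagonal matrix with entries 2, 0, 3, 3.
That gives 3 positive, 1 zero pivots.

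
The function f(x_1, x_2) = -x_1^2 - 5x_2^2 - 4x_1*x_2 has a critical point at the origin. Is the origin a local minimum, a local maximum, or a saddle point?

The Hessian at the origin is H = [[-2, -4], [-4, -10]].
det H = -2·-10 − (-4)² = 4 > 0 and H[1,1] = -2 < 0, so H is negative definite.
Therefore the origin is a local maximum.

local maximum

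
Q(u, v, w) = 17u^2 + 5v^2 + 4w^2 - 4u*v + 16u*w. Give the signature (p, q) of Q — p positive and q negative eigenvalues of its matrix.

Write A = [[17, -2, 8], [-2, 5, 0], [8, 0, 4]].
Congruent diagonalization of A (simultaneous row and column reduction) yields pivots 17, 81/17, 4/81.
Counting signs: 3 positive.

(3, 0)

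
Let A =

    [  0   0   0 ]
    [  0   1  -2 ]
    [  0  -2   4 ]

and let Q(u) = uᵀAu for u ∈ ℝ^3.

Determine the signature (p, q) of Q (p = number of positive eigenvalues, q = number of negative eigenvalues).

Row-reducing A symmetrically gives the diagonal entries 0, 1, 0.
So there are 1 positive, 2 zero pivots.

(1, 0)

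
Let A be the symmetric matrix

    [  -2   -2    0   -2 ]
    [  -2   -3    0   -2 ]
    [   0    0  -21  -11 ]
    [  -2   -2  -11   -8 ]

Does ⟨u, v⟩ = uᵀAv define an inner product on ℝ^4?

Leading principal minors: Δ_1 = -2, Δ_2 = 2, Δ_3 = -42, Δ_4 = 10.
The signs alternate starting with Δ_1 < 0, so by Sylvester's criterion Q is negative definite.
⟨·,·⟩ is an inner product exactly when A is positive definite.

no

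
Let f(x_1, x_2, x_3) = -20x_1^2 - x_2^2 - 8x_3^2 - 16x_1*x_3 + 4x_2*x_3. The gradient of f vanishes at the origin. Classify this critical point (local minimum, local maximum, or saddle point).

local maximum

The Hessian at the origin is H = [[-40, 0, -16], [0, -2, 4], [-16, 4, -16]].
Symmetric row and column elimination reduces H to a congruent diagonal form with pivots -40, -2, -8/5.
So there are 3 negative pivots.
H is negative definite, so the origin is a strict local maximum.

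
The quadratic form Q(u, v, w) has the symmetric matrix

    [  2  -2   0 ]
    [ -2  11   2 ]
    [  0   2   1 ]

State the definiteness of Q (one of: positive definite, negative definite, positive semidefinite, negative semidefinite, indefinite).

positive definite

Applying the same elementary operations to the rows and columns of A produces a congruent diagonal matrix with entries 2, 9, 5/9.
That gives 3 positive pivots.
Hence Q is positive definite.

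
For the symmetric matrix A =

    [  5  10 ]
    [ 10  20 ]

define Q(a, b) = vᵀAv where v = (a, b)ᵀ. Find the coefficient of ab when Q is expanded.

20

The coefficient of ab is A[1,2] + A[2,1] = 2·10 = 20.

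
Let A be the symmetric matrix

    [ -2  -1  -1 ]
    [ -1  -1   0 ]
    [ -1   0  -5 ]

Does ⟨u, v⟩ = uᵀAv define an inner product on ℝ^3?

no

Leading principal minors: Δ_1 = -2, Δ_2 = 1, Δ_3 = -4.
The signs alternate starting with Δ_1 < 0, so by Sylvester's criterion Q is negative definite.
⟨·,·⟩ is an inner product exactly when A is positive definite.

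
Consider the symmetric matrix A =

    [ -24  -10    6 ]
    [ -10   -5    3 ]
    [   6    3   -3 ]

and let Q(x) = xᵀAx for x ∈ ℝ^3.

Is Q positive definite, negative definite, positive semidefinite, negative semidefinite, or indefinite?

negative definite

Leading principal minors: Δ_1 = -24, Δ_2 = 20, Δ_3 = -24.
The signs alternate starting with Δ_1 < 0, so by Sylvester's criterion Q is negative definite.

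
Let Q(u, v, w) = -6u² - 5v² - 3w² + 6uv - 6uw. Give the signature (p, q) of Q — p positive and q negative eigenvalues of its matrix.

Write A = [[-6, 3, -3], [3, -5, 0], [-3, 0, -3]].
Applying the same elementary operations to the rows and columns of A produces a congruent diagonal matrix with entries -6, -7/2, -6/7.
Counting signs: 3 negative.

(0, 3)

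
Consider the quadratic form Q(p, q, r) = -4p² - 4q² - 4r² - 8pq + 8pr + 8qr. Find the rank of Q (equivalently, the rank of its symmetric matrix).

1

The symmetric matrix is A = [[-4, -4, 4], [-4, -4, 4], [4, 4, -4]].
Congruent diagonalization of A (simultaneous row and column reduction) yields pivots -4, 0, 0.
That gives 1 negative, 2 zero pivots.
The rank is the number of nonzero pivots: 1.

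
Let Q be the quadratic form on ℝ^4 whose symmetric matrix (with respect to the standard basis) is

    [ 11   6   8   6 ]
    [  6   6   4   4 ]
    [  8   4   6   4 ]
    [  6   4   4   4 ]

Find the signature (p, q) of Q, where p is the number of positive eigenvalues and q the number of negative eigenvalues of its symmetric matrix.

Applying the same elementary operations to the rows and columns of A produces a congruent diagonal matrix with entries 11, 30/11, 2/15, 0.
Counting signs: 3 positive, 1 zero.

(3, 0)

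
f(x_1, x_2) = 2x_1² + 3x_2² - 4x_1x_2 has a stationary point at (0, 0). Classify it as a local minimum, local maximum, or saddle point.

The Hessian at the origin is H = [[4, -4], [-4, 6]].
det H = 4·6 − (-4)² = 8 > 0 and H[1,1] = 4 > 0, so H is positive definite.
Therefore the origin is a local minimum.

local minimum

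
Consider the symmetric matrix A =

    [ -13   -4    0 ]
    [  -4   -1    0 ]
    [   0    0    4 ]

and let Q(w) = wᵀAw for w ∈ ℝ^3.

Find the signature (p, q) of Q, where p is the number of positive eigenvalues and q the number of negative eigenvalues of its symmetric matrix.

(2, 1)

Congruent diagonalization of A (simultaneous row and column reduction) yields pivots -13, 3/13, 4.
Counting signs: 2 positive, 1 negative.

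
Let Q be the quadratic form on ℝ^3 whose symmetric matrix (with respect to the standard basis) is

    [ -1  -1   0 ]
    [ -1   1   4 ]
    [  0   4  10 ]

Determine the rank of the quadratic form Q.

3

An LDLᵀ factorisation of A has diagonal entries -1, 2, 2.
Counting signs: 2 positive, 1 negative.
The rank is the number of nonzero pivots: 3.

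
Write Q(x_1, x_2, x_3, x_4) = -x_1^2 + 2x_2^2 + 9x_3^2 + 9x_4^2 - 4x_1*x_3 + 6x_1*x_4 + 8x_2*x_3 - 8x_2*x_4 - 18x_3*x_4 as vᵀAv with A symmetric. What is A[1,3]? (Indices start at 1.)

The coefficient of x_1·x_3 in Q is -4. For a symmetric A this equals A[1,3] + A[3,1] = 2·A[1,3].
So A[1,3] = -4/2 = -2.

-2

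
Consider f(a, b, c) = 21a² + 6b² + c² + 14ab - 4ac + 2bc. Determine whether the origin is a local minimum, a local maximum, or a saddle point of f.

The Hessian at the origin is H = [[42, 14, -4], [14, 12, 2], [-4, 2, 2]].
Symmetric row and column elimination reduces H to a congruent diagonal form with pivots 42, 22/3, 8/77.
So there are 3 positive pivots.
H is positive definite, so the origin is a strict local minimum.

local minimum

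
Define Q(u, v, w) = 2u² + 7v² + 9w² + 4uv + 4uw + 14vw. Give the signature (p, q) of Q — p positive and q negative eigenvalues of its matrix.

(3, 0)

Write A = [[2, 2, 2], [2, 7, 7], [2, 7, 9]].
Congruent diagonalization of A (simultaneous row and column reduction) yields pivots 2, 5, 2.
That gives 3 positive pivots.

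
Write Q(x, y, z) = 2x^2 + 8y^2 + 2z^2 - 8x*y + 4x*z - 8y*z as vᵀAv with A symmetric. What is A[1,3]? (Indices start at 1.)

2

The coefficient of x·z in Q is 4. For a symmetric A this equals A[1,3] + A[3,1] = 2·A[1,3].
So A[1,3] = 4/2 = 2.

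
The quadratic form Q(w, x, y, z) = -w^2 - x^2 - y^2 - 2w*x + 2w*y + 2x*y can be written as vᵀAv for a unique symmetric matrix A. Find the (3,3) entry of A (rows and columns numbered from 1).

The coefficient of y^2 in Q is -1, and that is exactly A[3,3].

-1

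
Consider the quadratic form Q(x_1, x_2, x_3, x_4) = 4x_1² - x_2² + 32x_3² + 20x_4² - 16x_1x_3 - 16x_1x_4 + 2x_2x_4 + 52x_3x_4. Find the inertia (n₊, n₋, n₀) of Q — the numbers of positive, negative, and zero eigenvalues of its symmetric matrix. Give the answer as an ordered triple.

(2, 2, 0)

The symmetric matrix is A = [[4, 0, -8, -8], [0, -1, 0, 1], [-8, 0, 32, 26], [-8, 1, 26, 20]].
Congruent diagonalization of A (simultaneous row and column reduction) yields pivots 4, -1, 16, -5/4.
So there are 2 positive, 2 negative pivots.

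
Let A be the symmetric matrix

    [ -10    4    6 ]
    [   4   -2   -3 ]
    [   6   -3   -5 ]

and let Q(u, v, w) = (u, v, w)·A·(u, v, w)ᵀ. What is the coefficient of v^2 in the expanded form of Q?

-2

The coefficient of v^2 is the diagonal entry A[2,2] = -2.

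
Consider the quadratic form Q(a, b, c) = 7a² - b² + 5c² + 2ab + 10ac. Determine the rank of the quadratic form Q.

3

The associated matrix is A = [[7, 1, 5], [1, -1, 0], [5, 0, 5]].
Symmetric row and column elimination reduces A to a congruent diagonal form with pivots 7, -8/7, 15/8.
Counting signs: 2 positive, 1 negative.
The rank is the number of nonzero pivots: 3.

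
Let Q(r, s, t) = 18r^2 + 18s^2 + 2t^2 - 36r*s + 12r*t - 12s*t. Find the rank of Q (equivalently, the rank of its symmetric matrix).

1

Write A = [[18, -18, 6], [-18, 18, -6], [6, -6, 2]].
Congruent diagonalization of A (simultaneous row and column reduction) yields pivots 18, 0, 0.
Counting signs: 1 positive, 2 zero.
The rank is the number of nonzero pivots: 1.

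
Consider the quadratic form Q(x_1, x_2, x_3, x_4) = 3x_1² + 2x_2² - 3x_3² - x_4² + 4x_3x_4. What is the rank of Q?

4

The symmetric matrix is A = [[3, 0, 0, 0], [0, 2, 0, 0], [0, 0, -3, 2], [0, 0, 2, -1]].
Congruent diagonalization of A (simultaneous row and column reduction) yields pivots 3, 2, -3, 1/3.
That gives 3 positive, 1 negative pivots.
The rank is the number of nonzero pivots: 4.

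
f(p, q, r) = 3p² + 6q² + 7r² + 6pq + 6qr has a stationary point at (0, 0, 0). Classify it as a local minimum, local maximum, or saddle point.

The Hessian at the origin is H = [[6, 6, 0], [6, 12, 6], [0, 6, 14]].
Applying the same elementary operations to the rows and columns of H produces a congruent diagonal matrix with entries 6, 6, 8.
So there are 3 positive pivots.
H is positive definite, so the origin is a strict local minimum.

local minimum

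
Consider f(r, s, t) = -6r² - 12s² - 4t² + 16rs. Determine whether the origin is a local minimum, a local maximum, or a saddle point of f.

local maximum

The Hessian at the origin is H = [[-12, 16, 0], [16, -24, 0], [0, 0, -8]].
Row-reducing H symmetrically gives the diagonal entries -12, -8/3, -8.
So there are 3 negative pivots.
H is negative definite, so the origin is a strict local maximum.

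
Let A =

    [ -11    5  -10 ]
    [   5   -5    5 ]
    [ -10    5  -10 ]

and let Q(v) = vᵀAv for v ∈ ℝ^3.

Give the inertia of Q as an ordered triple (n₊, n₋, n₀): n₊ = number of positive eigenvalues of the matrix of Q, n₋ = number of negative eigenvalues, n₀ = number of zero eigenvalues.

Symmetric row and column elimination reduces A to a congruent diagonal form with pivots -11, -30/11, -5/6.
Counting signs: 3 negative.

(0, 3, 0)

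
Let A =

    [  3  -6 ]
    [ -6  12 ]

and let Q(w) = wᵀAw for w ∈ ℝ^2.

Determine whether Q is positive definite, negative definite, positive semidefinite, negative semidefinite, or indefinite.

Congruent diagonalization of A (simultaneous row and column reduction) yields pivots 3, 0.
That gives 1 positive, 1 zero pivots.
Hence Q is positive semidefinite.

positive semidefinite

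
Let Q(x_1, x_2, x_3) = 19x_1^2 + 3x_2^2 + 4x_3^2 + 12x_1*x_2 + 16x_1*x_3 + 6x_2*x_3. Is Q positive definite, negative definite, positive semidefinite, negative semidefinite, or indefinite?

positive definite

Write A = [[19, 6, 8], [6, 3, 3], [8, 3, 4]].
Congruent diagonalization of A (simultaneous row and column reduction) yields pivots 19, 21/19, 3/7.
So there are 3 positive pivots.
Hence Q is positive definite.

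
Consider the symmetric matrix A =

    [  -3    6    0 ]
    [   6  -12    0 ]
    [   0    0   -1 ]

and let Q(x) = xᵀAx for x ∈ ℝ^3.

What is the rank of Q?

2

Congruent diagonalization of A (simultaneous row and column reduction) yields pivots -3, 0, -1.
Counting signs: 2 negative, 1 zero.
The rank is the number of nonzero pivots: 2.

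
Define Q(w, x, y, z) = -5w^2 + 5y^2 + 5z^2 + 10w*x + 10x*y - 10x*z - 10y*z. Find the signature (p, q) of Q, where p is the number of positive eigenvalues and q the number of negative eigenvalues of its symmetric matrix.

Write A = [[-5, 5, 0, 0], [5, 0, 5, -5], [0, 5, 5, -5], [0, -5, -5, 5]].
Applying the same elementary operations to the rows and columns of A produces a congruent diagonal matrix with entries -5, 5, 0, 0.
Counting signs: 1 positive, 1 negative, 2 zero.

(1, 1)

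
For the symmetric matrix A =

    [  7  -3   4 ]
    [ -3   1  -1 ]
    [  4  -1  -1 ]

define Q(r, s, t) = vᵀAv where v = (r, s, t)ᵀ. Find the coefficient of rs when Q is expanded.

-6

The coefficient of rs is A[1,2] + A[2,1] = 2·(-3) = -6.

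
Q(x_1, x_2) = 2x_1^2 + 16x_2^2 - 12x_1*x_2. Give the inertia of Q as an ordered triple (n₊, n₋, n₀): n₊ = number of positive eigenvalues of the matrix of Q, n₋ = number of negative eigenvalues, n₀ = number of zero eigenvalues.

The associated matrix is A = [[2, -6], [-6, 16]].
An LDLᵀ factorisation of A has diagonal entries 2, -2.
So there are 1 positive, 1 negative pivots.

(1, 1, 0)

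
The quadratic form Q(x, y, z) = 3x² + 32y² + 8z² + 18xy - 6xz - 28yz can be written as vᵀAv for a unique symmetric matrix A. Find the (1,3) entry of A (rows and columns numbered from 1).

The coefficient of x·z in Q is -6. For a symmetric A this equals A[1,3] + A[3,1] = 2·A[1,3].
So A[1,3] = -6/2 = -3.

-3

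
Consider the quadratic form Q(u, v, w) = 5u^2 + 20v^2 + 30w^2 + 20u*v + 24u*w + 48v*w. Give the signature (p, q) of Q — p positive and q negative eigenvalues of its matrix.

The associated matrix is A = [[5, 10, 12], [10, 20, 24], [12, 24, 30]].
Applying the same elementary operations to the rows and columns of A produces a congruent diagonal matrix with entries 5, 0, 6/5.
That gives 2 positive, 1 zero pivots.

(2, 0)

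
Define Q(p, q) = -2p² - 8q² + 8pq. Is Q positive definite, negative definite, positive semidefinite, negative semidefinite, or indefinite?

The symmetric matrix of Q is [[-2, 4], [4, -8]].
For the 2×2 matrix [[-2, 4], [4, -8]]: det = -2·-8 − (4)² = 0, trace = -10.
det = 0 so one eigenvalue is zero; the form is semidefinite with the sign of the trace.

negative semidefinite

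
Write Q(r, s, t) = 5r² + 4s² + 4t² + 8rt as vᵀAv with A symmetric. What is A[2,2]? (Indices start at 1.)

The coefficient of s² in Q is 4, and that is exactly A[2,2].

4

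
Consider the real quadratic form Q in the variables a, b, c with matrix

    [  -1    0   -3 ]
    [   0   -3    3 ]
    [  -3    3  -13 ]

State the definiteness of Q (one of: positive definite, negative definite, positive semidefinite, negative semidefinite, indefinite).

Applying the same elementary operations to the rows and columns of A produces a congruent diagonal matrix with entries -1, -3, -1.
So there are 3 negative pivots.
Hence Q is negative definite.

negative definite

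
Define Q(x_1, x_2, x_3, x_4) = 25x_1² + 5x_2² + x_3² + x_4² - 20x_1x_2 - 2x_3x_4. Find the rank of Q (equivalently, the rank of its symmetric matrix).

3

Write A = [[25, -10, 0, 0], [-10, 5, 0, 0], [0, 0, 1, -1], [0, 0, -1, 1]].
Applying the same elementary operations to the rows and columns of A produces a congruent diagonal matrix with entries 25, 1, 1, 0.
So there are 3 positive, 1 zero pivots.
The rank is the number of nonzero pivots: 3.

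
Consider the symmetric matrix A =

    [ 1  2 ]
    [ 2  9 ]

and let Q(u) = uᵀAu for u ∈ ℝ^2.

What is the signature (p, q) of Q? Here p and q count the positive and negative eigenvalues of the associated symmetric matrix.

(2, 0)

An LDLᵀ factorisation of A has diagonal entries 1, 5.
Counting signs: 2 positive.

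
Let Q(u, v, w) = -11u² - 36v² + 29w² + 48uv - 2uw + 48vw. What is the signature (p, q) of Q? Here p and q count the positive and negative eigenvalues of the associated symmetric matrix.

(1, 1)

The associated matrix is A = [[-11, 24, -1], [24, -36, 24], [-1, 24, 29]].
Applying the same elementary operations to the rows and columns of A produces a congruent diagonal matrix with entries -11, 180/11, 0.
Counting signs: 1 positive, 1 negative, 1 zero.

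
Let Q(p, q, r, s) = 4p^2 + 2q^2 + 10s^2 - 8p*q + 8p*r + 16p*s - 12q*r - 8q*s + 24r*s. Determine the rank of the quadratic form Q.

4

The symmetric matrix is A = [[4, -4, 4, 8], [-4, 2, -6, -4], [4, -6, 0, 12], [8, -4, 12, 10]].
Row-reducing A symmetrically gives the diagonal entries 4, -2, -2, 2.
So there are 2 positive, 2 negative pivots.
The rank is the number of nonzero pivots: 4.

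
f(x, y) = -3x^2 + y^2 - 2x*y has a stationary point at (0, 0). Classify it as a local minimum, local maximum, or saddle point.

saddle point

The Hessian at the origin is H = [[-6, -2], [-2, 2]].
det H = -6·2 − (-2)² = -16 < 0, so H is indefinite.
Therefore the origin is a saddle point.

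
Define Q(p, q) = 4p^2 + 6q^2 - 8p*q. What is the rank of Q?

The associated matrix is A = [[4, -4], [-4, 6]].
Congruent diagonalization of A (simultaneous row and column reduction) yields pivots 4, 2.
Counting signs: 2 positive.
The rank is the number of nonzero pivots: 2.

2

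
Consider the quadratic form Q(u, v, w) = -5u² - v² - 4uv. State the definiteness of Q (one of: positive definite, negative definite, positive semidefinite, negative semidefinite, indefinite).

negative semidefinite

The associated matrix is A = [[-5, -2, 0], [-2, -1, 0], [0, 0, 0]].
Row-reducing A symmetrically gives the diagonal entries -5, -1/5, 0.
That gives 2 negative, 1 zero pivots.
Hence Q is negative semidefinite.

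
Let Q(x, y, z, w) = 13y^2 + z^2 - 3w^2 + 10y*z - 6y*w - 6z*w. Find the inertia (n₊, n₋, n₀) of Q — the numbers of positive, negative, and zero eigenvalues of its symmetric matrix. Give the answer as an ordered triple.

(1, 1, 2)

The associated matrix is A = [[0, 0, 0, 0], [0, 13, 5, -3], [0, 5, 1, -3], [0, -3, -3, -3]].
Row-reducing A symmetrically gives the diagonal entries 0, 13, -12/13, 0.
That gives 1 positive, 1 negative, 2 zero pivots.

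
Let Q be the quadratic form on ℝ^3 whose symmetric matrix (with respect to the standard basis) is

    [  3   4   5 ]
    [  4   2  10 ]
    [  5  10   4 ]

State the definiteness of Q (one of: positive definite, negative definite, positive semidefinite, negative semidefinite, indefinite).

An LDLᵀ factorisation of A has diagonal entries 3, -10/3, -1.
That gives 1 positive, 2 negative pivots.
Hence Q is indefinite.

indefinite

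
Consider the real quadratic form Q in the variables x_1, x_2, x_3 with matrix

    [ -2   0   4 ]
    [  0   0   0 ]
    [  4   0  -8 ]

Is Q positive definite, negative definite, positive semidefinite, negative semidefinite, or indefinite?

Symmetric row and column elimination reduces A to a congruent diagonal form with pivots -2, 0, 0.
That gives 1 negative, 2 zero pivots.
Hence Q is negative semidefinite.

negative semidefinite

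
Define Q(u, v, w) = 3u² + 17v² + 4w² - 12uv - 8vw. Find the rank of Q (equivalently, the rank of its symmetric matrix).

The associated matrix is A = [[3, -6, 0], [-6, 17, -4], [0, -4, 4]].
Congruent diagonalization of A (simultaneous row and column reduction) yields pivots 3, 5, 4/5.
So there are 3 positive pivots.
The rank is the number of nonzero pivots: 3.

3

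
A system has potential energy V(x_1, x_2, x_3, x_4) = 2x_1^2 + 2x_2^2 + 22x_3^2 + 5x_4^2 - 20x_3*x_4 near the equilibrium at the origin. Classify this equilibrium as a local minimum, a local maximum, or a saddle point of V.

local minimum

The Hessian at the origin is H = [[4, 0, 0, 0], [0, 4, 0, 0], [0, 0, 44, -20], [0, 0, -20, 10]].
Congruent diagonalization of H (simultaneous row and column reduction) yields pivots 4, 4, 44, 10/11.
So there are 4 positive pivots.
H is positive definite, so the origin is a strict local minimum.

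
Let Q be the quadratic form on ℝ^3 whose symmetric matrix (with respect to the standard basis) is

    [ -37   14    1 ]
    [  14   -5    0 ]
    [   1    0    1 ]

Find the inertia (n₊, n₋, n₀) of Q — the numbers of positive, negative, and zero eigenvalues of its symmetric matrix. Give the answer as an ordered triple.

(2, 1, 0)

Congruent diagonalization of A (simultaneous row and column reduction) yields pivots -37, 11/37, 6/11.
That gives 2 positive, 1 negative pivots.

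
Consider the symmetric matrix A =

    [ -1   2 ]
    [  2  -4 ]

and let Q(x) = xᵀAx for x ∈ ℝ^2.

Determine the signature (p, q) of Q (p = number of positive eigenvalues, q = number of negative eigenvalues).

(0, 1)

Congruent diagonalization of A (simultaneous row and column reduction) yields pivots -1, 0.
So there are 1 negative, 1 zero pivots.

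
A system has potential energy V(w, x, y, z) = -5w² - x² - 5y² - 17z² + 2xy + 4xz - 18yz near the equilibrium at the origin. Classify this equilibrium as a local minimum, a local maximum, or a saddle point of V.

The Hessian at the origin is H = [[-10, 0, 0, 0], [0, -2, 2, 4], [0, 2, -10, -18], [0, 4, -18, -34]].
Symmetric row and column elimination reduces H to a congruent diagonal form with pivots -10, -2, -8, -3/2.
Counting signs: 4 negative.
H is negative definite, so the origin is a strict local maximum.

local maximum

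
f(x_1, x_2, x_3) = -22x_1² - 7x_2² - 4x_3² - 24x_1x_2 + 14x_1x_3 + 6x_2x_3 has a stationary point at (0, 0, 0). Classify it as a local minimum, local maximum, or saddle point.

local maximum

The Hessian at the origin is H = [[-44, -24, 14], [-24, -14, 6], [14, 6, -8]].
An LDLᵀ factorisation of H has diagonal entries -44, -10/11, -3/5.
That gives 3 negative pivots.
H is negative definite, so the origin is a strict local maximum.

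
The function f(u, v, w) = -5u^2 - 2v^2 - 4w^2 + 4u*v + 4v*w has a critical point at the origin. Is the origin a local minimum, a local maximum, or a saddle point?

local maximum

The Hessian at the origin is H = [[-10, 4, 0], [4, -4, 4], [0, 4, -8]].
An LDLᵀ factorisation of H has diagonal entries -10, -12/5, -4/3.
So there are 3 negative pivots.
H is negative definite, so the origin is a strict local maximum.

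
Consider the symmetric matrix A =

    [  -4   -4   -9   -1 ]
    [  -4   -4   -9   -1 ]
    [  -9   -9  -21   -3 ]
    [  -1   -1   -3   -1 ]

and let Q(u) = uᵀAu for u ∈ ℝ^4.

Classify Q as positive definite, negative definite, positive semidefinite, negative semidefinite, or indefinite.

negative semidefinite

Congruent diagonalization of A (simultaneous row and column reduction) yields pivots -4, 0, -3/4, 0.
So there are 2 negative, 2 zero pivots.
Hence Q is negative semidefinite.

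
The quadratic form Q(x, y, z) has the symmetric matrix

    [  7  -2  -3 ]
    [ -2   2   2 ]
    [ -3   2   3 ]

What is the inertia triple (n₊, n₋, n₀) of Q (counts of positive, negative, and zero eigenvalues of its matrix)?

Symmetric row and column elimination reduces A to a congruent diagonal form with pivots 7, 10/7, 4/5.
Counting signs: 3 positive.

(3, 0, 0)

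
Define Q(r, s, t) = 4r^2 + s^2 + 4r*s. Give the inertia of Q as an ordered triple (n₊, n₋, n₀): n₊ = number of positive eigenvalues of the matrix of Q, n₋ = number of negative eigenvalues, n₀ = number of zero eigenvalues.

(1, 0, 2)

The associated matrix is A = [[4, 2, 0], [2, 1, 0], [0, 0, 0]].
Congruent diagonalization of A (simultaneous row and column reduction) yields pivots 4, 0, 0.
That gives 1 positive, 2 zero pivots.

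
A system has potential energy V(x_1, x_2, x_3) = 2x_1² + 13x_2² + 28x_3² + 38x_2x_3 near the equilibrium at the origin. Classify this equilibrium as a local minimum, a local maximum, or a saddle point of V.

local minimum

The Hessian at the origin is H = [[4, 0, 0], [0, 26, 38], [0, 38, 56]].
Congruent diagonalization of H (simultaneous row and column reduction) yields pivots 4, 26, 6/13.
So there are 3 positive pivots.
H is positive definite, so the origin is a strict local minimum.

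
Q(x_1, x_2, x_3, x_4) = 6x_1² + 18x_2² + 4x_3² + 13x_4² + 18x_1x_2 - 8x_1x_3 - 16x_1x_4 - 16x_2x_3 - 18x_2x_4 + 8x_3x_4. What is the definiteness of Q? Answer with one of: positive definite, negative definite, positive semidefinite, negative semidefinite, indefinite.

positive definite

The symmetric matrix is A = [[6, 9, -4, -8], [9, 18, -8, -9], [-4, -8, 4, 4], [-8, -9, 4, 13]].
An LDLᵀ factorisation of A has diagonal entries 6, 9/2, 4/9, 1/3.
That gives 4 positive pivots.
Hence Q is positive definite.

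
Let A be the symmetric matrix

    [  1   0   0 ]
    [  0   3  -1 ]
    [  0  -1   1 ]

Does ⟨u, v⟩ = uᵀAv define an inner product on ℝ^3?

Leading principal minors: Δ_1 = 1, Δ_2 = 3, Δ_3 = 2.
All leading principal minors are positive, so by Sylvester's criterion Q is positive definite.
⟨·,·⟩ is an inner product exactly when A is positive definite.

yes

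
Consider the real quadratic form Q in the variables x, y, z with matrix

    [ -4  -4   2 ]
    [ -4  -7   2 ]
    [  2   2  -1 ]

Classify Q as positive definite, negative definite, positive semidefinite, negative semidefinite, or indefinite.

negative semidefinite

Symmetric row and column elimination reduces A to a congruent diagonal form with pivots -4, -3, 0.
That gives 2 negative, 1 zero pivots.
Hence Q is negative semidefinite.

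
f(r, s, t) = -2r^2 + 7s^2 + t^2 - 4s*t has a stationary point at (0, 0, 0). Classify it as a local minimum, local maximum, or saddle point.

saddle point

The Hessian at the origin is H = [[-4, 0, 0], [0, 14, -4], [0, -4, 2]].
An LDLᵀ factorisation of H has diagonal entries -4, 14, 6/7.
That gives 2 positive, 1 negative pivots.
H is indefinite, so the origin is a saddle point.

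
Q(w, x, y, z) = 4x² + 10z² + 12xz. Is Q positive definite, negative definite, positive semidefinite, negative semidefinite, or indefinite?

The symmetric matrix is A = [[0, 0, 0, 0], [0, 4, 0, 6], [0, 0, 0, 0], [0, 6, 0, 10]].
Congruent diagonalization of A (simultaneous row and column reduction) yields pivots 0, 4, 0, 1.
Counting signs: 2 positive, 2 zero.
Hence Q is positive semidefinite.

positive semidefinite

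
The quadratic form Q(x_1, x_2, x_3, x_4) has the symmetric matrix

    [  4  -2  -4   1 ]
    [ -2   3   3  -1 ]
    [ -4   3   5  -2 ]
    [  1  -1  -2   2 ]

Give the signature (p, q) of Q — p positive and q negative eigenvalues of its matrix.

Congruent diagonalization of A (simultaneous row and column reduction) yields pivots 4, 2, 1/2, 1/2.
That gives 4 positive pivots.

(4, 0)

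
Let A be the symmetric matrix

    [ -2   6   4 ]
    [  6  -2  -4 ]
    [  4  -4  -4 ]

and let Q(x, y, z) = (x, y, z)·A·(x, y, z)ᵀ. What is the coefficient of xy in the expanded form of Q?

12

The coefficient of xy is A[1,2] + A[2,1] = 2·6 = 12.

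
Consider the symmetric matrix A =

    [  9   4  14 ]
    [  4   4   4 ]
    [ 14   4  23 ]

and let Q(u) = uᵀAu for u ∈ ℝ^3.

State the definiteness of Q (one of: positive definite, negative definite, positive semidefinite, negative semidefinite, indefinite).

indefinite

Applying the same elementary operations to the rows and columns of A produces a congruent diagonal matrix with entries 9, 20/9, -1.
Counting signs: 2 positive, 1 negative.
Hence Q is indefinite.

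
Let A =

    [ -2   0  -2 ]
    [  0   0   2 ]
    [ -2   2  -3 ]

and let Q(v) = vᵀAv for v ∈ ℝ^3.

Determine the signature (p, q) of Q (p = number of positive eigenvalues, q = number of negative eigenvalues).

(1, 2)

By Sylvester's law of inertia any congruent diagonalization of A has 1 positive, 2 negative and 0 zero entries.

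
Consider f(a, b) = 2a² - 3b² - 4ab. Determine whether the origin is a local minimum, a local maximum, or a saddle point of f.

saddle point

The Hessian at the origin is H = [[4, -4], [-4, -6]].
det H = 4·-6 − (-4)² = -40 < 0, so H is indefinite.
Therefore the origin is a saddle point.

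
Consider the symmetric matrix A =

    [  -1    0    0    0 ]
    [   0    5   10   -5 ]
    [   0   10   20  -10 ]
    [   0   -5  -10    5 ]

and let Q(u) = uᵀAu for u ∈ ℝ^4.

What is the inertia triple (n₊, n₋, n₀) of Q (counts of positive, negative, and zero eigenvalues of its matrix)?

(1, 1, 2)

Applying the same elementary operations to the rows and columns of A produces a congruent diagonal matrix with entries -1, 5, 0, 0.
That gives 1 positive, 1 negative, 2 zero pivots.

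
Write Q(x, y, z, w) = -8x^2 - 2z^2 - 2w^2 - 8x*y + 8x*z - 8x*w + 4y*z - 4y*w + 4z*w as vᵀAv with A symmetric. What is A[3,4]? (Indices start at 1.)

The coefficient of z·w in Q is 4. For a symmetric A this equals A[3,4] + A[4,3] = 2·A[3,4].
So A[3,4] = 4/2 = 2.

2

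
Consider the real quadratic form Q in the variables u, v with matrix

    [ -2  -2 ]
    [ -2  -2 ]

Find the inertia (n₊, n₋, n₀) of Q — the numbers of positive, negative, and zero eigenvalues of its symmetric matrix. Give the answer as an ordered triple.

(0, 1, 1)

Symmetric row and column elimination reduces A to a congruent diagonal form with pivots -2, 0.
So there are 1 negative, 1 zero pivots.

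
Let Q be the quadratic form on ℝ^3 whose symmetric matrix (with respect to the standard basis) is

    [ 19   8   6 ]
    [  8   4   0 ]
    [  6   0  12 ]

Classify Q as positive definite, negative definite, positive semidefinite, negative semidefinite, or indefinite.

positive semidefinite

Applying the same elementary operations to the rows and columns of A produces a congruent diagonal matrix with entries 19, 12/19, 0.
So there are 2 positive, 1 zero pivots.
Hence Q is positive semidefinite.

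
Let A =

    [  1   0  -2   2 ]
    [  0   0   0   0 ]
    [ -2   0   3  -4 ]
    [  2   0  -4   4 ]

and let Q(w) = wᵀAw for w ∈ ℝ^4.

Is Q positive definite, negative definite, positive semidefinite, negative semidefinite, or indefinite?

indefinite

Congruent diagonalization of A (simultaneous row and column reduction) yields pivots 1, 0, -1, 0.
Counting signs: 1 positive, 1 negative, 2 zero.
Hence Q is indefinite.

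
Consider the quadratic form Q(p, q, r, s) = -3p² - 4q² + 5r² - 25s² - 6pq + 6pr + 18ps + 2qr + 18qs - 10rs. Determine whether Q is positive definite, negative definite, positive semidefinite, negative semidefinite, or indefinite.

indefinite

The symmetric matrix is A = [[-3, -3, 3, 9], [-3, -4, 1, 9], [3, 1, 5, -5], [9, 9, -5, -25]].
An LDLᵀ factorisation of A has diagonal entries -3, -1, 12, 2/3.
So there are 2 positive, 2 negative pivots.
Hence Q is indefinite.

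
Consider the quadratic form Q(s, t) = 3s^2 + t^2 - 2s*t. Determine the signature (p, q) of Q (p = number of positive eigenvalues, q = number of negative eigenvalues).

(2, 0)

The symmetric matrix is A = [[3, -1], [-1, 1]].
Row-reducing A symmetrically gives the diagonal entries 3, 2/3.
So there are 2 positive pivots.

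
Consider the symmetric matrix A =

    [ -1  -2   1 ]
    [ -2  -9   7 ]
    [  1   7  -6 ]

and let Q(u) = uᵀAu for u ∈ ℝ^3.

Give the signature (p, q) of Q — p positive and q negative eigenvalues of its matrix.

Congruent diagonalization of A (simultaneous row and column reduction) yields pivots -1, -5, 0.
Counting signs: 2 negative, 1 zero.

(0, 2)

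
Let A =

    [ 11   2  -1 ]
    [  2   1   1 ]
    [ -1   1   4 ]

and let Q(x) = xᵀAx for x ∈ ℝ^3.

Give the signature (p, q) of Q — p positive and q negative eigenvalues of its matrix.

(3, 0)

Row-reducing A symmetrically gives the diagonal entries 11, 7/11, 12/7.
Counting signs: 3 positive.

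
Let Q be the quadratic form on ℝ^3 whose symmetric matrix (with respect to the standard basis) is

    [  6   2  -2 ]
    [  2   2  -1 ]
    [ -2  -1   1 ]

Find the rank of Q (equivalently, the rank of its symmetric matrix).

Applying the same elementary operations to the rows and columns of A produces a congruent diagonal matrix with entries 6, 4/3, 1/4.
So there are 3 positive pivots.
The rank is the number of nonzero pivots: 3.

3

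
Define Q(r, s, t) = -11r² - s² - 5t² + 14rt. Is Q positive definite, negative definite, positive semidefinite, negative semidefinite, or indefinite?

negative definite

The symmetric matrix of Q is A = [[-11, 0, 7], [0, -1, 0], [7, 0, -5]].
Leading principal minors: Δ_1 = -11, Δ_2 = 11, Δ_3 = -6.
The signs alternate starting with Δ_1 < 0, so by Sylvester's criterion Q is negative definite.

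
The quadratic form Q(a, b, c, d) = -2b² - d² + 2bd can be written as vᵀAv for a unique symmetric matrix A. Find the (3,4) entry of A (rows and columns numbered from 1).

0

The coefficient of c·d in Q is 0. For a symmetric A this equals A[3,4] + A[4,3] = 2·A[3,4].
So A[3,4] = 0/2 = 0.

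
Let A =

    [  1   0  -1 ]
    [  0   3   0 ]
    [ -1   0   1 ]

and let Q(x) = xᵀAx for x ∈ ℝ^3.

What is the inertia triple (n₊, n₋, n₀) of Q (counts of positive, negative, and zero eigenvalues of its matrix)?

Applying the same elementary operations to the rows and columns of A produces a congruent diagonal matrix with entries 1, 3, 0.
Counting signs: 2 positive, 1 zero.

(2, 0, 1)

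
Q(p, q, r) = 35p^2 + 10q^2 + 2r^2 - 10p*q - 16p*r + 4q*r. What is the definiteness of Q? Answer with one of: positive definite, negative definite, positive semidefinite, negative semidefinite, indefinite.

positive definite

The associated matrix is A = [[35, -5, -8], [-5, 10, 2], [-8, 2, 2]].
Symmetric row and column elimination reduces A to a congruent diagonal form with pivots 35, 65/7, 6/65.
So there are 3 positive pivots.
Hence Q is positive definite.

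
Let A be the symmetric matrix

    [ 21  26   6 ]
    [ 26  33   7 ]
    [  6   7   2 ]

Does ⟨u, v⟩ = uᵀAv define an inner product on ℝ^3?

An LDLᵀ factorisation of A has diagonal entries 21, 17/21, 1/17.
That gives 3 positive pivots.
Hence Q is positive definite.
⟨·,·⟩ is an inner product exactly when A is positive definite.

yes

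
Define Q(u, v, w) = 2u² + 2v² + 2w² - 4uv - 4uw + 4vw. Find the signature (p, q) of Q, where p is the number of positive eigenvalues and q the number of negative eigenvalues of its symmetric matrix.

The symmetric matrix is A = [[2, -2, -2], [-2, 2, 2], [-2, 2, 2]].
Row-reducing A symmetrically gives the diagonal entries 2, 0, 0.
Counting signs: 1 positive, 2 zero.

(1, 0)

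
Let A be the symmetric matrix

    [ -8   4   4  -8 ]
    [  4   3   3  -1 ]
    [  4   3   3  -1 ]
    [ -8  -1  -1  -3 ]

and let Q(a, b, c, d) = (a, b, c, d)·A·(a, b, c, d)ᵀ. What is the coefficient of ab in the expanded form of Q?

8

The coefficient of ab is A[1,2] + A[2,1] = 2·4 = 8.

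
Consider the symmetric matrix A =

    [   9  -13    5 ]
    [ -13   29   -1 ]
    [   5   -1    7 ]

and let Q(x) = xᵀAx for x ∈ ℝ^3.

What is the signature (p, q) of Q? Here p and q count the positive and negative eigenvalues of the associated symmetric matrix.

Row-reducing A symmetrically gives the diagonal entries 9, 92/9, 10/23.
Counting signs: 3 positive.

(3, 0)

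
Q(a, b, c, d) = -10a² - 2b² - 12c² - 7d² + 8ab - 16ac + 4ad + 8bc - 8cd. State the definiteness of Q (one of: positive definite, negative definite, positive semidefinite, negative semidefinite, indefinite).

negative definite

The symmetric matrix of Q is A = [[-10, 4, -8, 2], [4, -2, 4, 0], [-8, 4, -12, -4], [2, 0, -4, -7]].
Leading principal minors: Δ_1 = -10, Δ_2 = 4, Δ_3 = -16, Δ_4 = 16.
The signs alternate starting with Δ_1 < 0, so by Sylvester's criterion Q is negative definite.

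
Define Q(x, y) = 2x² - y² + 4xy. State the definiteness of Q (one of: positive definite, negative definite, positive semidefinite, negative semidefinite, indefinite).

indefinite

The associated matrix is A = [[2, 2], [2, -1]].
An LDLᵀ factorisation of A has diagonal entries 2, -3.
So there are 1 positive, 1 negative pivots.
Hence Q is indefinite.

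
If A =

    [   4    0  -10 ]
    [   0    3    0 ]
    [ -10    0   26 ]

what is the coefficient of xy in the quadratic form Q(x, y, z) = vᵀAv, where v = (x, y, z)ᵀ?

The coefficient of xy is A[1,2] + A[2,1] = 2·0 = 0.

0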